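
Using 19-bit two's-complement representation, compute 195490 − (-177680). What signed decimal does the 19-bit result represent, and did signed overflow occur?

-151118; overflow

195490 → 0101111101110100010
-177680 → 1010100100111110000
Subtract via negate-and-add: invert 1010100100111110000 + 1 = 0101011011000010000 (i.e. 177680).
  0101111101110100010
+ 0101011011000010000
= 1011011000110110010
Result 1011011000110110010: MSB = 1 → 373170 − 524288 = -151118.
Both addends (after negating the subtrahend) are non-negative but the stored result is negative: signed overflow. The true value 195490 − (-177680) = 373170 lies outside [-262144, 262143].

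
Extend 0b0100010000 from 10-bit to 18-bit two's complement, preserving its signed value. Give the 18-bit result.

000000000100010000

MSB of 0100010000 is 0; replicate it into the new high bits.
00000000|0100010000 → 000000000100010000 (still 272).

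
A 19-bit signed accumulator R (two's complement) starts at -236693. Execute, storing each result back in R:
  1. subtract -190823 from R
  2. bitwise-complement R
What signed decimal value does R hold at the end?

Start: R = -236693 = 1000110001101101011.
R = -236693 − (-190823) = -45870 = 1110100110011010010
R = NOT 1110100110011010010 = 0001011001100101101 = 45869

45869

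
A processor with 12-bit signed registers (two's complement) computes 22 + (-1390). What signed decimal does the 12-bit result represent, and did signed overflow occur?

22 → 000000010110
-1390 → 101010010010
  000000010110
+ 101010010010
= 101010101000
Result 101010101000: MSB = 1 → 2728 − 4096 = -1368.
Addends have opposite signs, so signed overflow cannot occur.

-1368; no overflow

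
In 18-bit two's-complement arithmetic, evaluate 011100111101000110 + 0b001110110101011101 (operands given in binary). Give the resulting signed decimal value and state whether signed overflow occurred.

-82781; overflow

011100111101000110 = 118598 (signed)
0b001110110101011101 → 001110110101011101 = 60765 (signed)
  011100111101000110
+ 001110110101011101
= 101011110010100011
Result 101011110010100011: MSB = 1 → 179363 − 262144 = -82781.
Both addends are non-negative but the stored result is negative: signed overflow. The true value 118598 + 60765 = 179363 lies outside [-131072, 131071].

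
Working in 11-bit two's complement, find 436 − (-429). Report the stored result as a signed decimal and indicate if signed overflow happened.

436 → 00110110100
-429 → 11001010011
Subtract via negate-and-add: invert 11001010011 + 1 = 00110101101 (i.e. 429).
  00110110100
+ 00110101101
= 01101100001
Result 01101100001: MSB = 0 → value 865.
Both addends (after negating the subtrahend) are non-negative and so is the stored result: no signed overflow.

865; no overflow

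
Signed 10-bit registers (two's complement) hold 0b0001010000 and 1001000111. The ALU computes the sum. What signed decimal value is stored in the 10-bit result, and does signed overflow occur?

-361; no overflow

0b0001010000 → 0001010000 = 80 (signed)
1001000111 = -441 (signed)
  0001010000
+ 1001000111
= 1010010111
Result 1010010111: MSB = 1 → 663 − 1024 = -361.
Addends have opposite signs, so signed overflow cannot occur.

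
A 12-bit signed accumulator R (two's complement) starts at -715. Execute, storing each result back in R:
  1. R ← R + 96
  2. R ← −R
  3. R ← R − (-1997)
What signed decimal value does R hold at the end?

-1480

Start: R = -715 = 110100110101.
R = -715 + 96 = -619 = 110110010101
R = −(-619) = 619 = 001001101011
R = 619 − (-1997) = 2616; wraps to -1480 = 101000111000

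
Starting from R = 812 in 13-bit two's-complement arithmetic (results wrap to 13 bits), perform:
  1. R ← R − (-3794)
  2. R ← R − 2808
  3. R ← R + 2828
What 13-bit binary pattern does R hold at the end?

Start: R = 812 = 0001100101100.
R = 812 − (-3794) = 4606; wraps to -3586 = 1000111111110
R = -3586 − 2808 = -6394; wraps to 1798 = 0011100000110
R = 1798 + 2828 = 4626; wraps to -3566 = 1001000010010

1001000010010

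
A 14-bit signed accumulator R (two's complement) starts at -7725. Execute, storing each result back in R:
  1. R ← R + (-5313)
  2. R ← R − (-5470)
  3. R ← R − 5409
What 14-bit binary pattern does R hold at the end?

00110101001111

Start: R = -7725 = 10000111010011.
R = -7725 + (-5313) = -13038; wraps to 3346 = 00110100010010
R = 3346 − (-5470) = 8816; wraps to -7568 = 10001001110000
R = -7568 − 5409 = -12977; wraps to 3407 = 00110101001111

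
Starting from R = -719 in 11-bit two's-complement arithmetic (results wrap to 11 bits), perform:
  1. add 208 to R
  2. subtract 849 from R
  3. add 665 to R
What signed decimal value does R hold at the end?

-695

Start: R = -719 = 10100110001.
R = -719 + 208 = -511 = 11000000001
R = -511 − 849 = -1360; wraps to 688 = 01010110000
R = 688 + 665 = 1353; wraps to -695 = 10101001001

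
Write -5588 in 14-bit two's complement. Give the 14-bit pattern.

10101000101100

|-5588| = 5588 = 01010111010100 in 14 bits.
Invert the bits: 10101000101011. Add 1: 10101000101100.
Check: 10101000101100 reads as 10796 − 16384 = -5588.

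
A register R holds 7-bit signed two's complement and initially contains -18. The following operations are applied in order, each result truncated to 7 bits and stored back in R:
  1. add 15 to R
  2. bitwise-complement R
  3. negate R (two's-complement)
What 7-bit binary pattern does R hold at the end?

Start: R = -18 = 1101110.
R = -18 + 15 = -3 = 1111101
R = NOT 1111101 = 0000010 = 2
R = −(2) = -2 = 1111110

1111110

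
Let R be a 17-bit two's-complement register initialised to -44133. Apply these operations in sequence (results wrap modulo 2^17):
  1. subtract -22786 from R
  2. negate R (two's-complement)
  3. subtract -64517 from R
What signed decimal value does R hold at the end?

-45208

Start: R = -44133 = 10101001110011011.
R = -44133 − (-22786) = -21347 = 11010110010011101
R = −(-21347) = 21347 = 00101001101100011
R = 21347 − (-64517) = 85864; wraps to -45208 = 10100111101101000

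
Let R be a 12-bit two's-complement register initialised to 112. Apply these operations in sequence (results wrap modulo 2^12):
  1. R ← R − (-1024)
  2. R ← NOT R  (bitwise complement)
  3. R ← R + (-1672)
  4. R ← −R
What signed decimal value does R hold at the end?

Start: R = 112 = 000001110000.
R = 112 − (-1024) = 1136 = 010001110000
R = NOT 010001110000 = 101110001111 = -1137
R = -1137 + (-1672) = -2809; wraps to 1287 = 010100000111
R = −(1287) = -1287 = 101011111001

-1287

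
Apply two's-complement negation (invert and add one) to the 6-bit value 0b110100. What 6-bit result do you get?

001100

Invert: 001011. Add 1: 001100.
Check: 110100 = -12, 001100 = 12.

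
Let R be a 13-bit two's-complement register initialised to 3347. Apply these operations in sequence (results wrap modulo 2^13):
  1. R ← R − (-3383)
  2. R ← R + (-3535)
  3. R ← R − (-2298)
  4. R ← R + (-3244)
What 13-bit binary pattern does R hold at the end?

Start: R = 3347 = 0110100010011.
R = 3347 − (-3383) = 6730; wraps to -1462 = 1101001001010
R = -1462 + (-3535) = -4997; wraps to 3195 = 0110001111011
R = 3195 − (-2298) = 5493; wraps to -2699 = 1010101110101
R = -2699 + (-3244) = -5943; wraps to 2249 = 0100011001001

0100011001001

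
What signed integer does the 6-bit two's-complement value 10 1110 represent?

-18

MSB is 1, so the value is negative.
Invert: 010001. Add 1: 010010 = 18. So the value is −18.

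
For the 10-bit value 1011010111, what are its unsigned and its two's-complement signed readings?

Unsigned: 1011010111 = 727.
Signed: MSB=1 → 727 − 1024 = -297.

unsigned = 727, signed = -297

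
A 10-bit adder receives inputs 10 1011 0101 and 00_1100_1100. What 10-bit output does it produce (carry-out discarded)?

  1010110101
+ 0011001100
= 1110000001

1110000001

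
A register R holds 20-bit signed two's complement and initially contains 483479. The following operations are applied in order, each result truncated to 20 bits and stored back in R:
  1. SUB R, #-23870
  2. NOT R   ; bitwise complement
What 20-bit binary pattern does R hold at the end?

10000100001000101010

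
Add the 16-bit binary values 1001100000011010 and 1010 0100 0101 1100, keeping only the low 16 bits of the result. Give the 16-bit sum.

  1001100000011010
+ 1010010001011100
= 0011110001110110  (discard carry-out 1)

0011110001110110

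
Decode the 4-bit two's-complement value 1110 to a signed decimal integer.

MSB is 1, so the value is negative.
Invert: 0001. Add 1: 0010 = 2. So the value is −2.

-2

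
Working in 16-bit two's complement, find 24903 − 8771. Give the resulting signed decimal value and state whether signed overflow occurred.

24903 → 0110000101000111
8771 → 0010001001000011
Subtract via negate-and-add: invert 0010001001000011 + 1 = 1101110110111101 (i.e. -8771).
  0110000101000111
+ 1101110110111101
= 0011111100000100  (discard carry-out 1)
Result 0011111100000100: MSB = 0 → value 16132.
Addends (after negating the subtrahend) have opposite signs, so signed overflow cannot occur.

16132; no overflow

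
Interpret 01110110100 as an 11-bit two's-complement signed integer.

948

MSB is 0, so the value is non-negative: 01110110100 = 948.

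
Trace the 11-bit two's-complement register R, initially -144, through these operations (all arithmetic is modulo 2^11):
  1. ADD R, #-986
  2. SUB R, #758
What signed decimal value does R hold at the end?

160

Start: R = -144 = 11101110000.
R = -144 + (-986) = -1130; wraps to 918 = 01110010110
R = 918 − 758 = 160 = 00010100000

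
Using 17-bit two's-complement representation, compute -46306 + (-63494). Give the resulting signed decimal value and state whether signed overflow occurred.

-46306 → 10100101100011110
-63494 → 10000011111111010
  10100101100011110
+ 10000011111111010
= 00101001100011000  (discard carry-out 1)
Result 00101001100011000: MSB = 0 → value 21272.
Both addends are negative but the stored result is non-negative: signed overflow. The true value -46306 + (-63494) = -109800 lies outside [-65536, 65535].

21272; overflow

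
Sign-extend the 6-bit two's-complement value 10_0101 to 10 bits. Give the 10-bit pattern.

1111100101

MSB of 100101 is 1; replicate it into the new high bits.
1111|100101 → 1111100101 (still -27).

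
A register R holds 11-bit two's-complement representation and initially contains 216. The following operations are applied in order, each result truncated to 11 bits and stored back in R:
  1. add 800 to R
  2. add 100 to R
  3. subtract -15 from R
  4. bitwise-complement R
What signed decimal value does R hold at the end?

Start: R = 216 = 00011011000.
R = 216 + 800 = 1016 = 01111111000
R = 1016 + 100 = 1116; wraps to -932 = 10001011100
R = -932 − (-15) = -917 = 10001101011
R = NOT 10001101011 = 01110010100 = 916

916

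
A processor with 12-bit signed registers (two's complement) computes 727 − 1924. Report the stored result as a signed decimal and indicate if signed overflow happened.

727 → 001011010111
1924 → 011110000100
Subtract via negate-and-add: invert 011110000100 + 1 = 100001111100 (i.e. -1924).
  001011010111
+ 100001111100
= 101101010011
Result 101101010011: MSB = 1 → 2899 − 4096 = -1197.
Addends (after negating the subtrahend) have opposite signs, so signed overflow cannot occur.

-1197; no overflow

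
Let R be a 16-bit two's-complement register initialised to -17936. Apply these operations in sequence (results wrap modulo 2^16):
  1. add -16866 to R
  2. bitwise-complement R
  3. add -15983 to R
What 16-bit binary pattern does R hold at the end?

0100100110000010

Start: R = -17936 = 1011100111110000.
R = -17936 + (-16866) = -34802; wraps to 30734 = 0111100000001110
R = NOT 0111100000001110 = 1000011111110001 = -30735
R = -30735 + (-15983) = -46718; wraps to 18818 = 0100100110000010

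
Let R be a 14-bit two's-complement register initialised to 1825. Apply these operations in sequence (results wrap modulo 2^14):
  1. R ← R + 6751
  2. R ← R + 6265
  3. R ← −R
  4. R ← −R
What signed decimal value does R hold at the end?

Start: R = 1825 = 00011100100001.
R = 1825 + 6751 = 8576; wraps to -7808 = 10000110000000
R = -7808 + 6265 = -1543 = 11100111111001
R = −(-1543) = 1543 = 00011000000111
R = −(1543) = -1543 = 11100111111001

-1543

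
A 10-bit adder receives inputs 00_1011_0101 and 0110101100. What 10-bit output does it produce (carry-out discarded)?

1001100001

  0010110101
+ 0110101100
= 1001100001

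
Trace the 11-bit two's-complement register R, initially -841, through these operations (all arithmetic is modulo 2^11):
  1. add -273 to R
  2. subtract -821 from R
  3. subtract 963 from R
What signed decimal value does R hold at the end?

792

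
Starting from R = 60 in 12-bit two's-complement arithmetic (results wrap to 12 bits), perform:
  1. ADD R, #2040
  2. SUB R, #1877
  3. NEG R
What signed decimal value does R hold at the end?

-223

Start: R = 60 = 000000111100.
R = 60 + 2040 = 2100; wraps to -1996 = 100000110100
R = -1996 − 1877 = -3873; wraps to 223 = 000011011111
R = −(223) = -223 = 111100100001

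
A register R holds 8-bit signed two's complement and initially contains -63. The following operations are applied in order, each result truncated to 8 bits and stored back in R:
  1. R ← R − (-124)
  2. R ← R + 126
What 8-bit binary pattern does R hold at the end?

10111011

Start: R = -63 = 11000001.
R = -63 − (-124) = 61 = 00111101
R = 61 + 126 = 187; wraps to -69 = 10111011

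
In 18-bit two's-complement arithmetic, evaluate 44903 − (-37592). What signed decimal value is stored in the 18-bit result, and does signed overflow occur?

82495; no overflow

44903 → 001010111101100111
-37592 → 110110110100101000
Subtract via negate-and-add: invert 110110110100101000 + 1 = 001001001011011000 (i.e. 37592).
  001010111101100111
+ 001001001011011000
= 010100001000111111
Result 010100001000111111: MSB = 0 → value 82495.
Both addends (after negating the subtrahend) are non-negative and so is the stored result: no signed overflow.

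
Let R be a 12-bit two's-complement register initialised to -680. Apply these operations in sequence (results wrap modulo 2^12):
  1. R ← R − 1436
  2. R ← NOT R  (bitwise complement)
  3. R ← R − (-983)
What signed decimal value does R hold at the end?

-998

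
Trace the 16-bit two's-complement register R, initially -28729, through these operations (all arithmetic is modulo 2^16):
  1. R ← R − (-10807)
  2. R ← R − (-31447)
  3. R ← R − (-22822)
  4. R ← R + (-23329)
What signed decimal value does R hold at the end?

Start: R = -28729 = 1000111111000111.
R = -28729 − (-10807) = -17922 = 1011100111111110
R = -17922 − (-31447) = 13525 = 0011010011010101
R = 13525 − (-22822) = 36347; wraps to -29189 = 1000110111111011
R = -29189 + (-23329) = -52518; wraps to 13018 = 0011001011011010

13018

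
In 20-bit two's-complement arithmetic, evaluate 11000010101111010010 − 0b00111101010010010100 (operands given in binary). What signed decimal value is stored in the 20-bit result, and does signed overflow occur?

-501954; no overflow

11000010101111010010 = -250926 (signed)
0b00111101010010010100 → 00111101010010010100 = 251028 (signed)
Subtract via negate-and-add: invert 00111101010010010100 + 1 = 11000010101101101100 (i.e. -251028).
  11000010101111010010
+ 11000010101101101100
= 10000101011100111110  (discard carry-out 1)
Result 10000101011100111110: MSB = 1 → 546622 − 1048576 = -501954.
Both addends (after negating the subtrahend) are negative and so is the stored result: no signed overflow.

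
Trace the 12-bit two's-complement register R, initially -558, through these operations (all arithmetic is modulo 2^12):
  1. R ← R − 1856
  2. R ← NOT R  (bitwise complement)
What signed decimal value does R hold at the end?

-1683

Start: R = -558 = 110111010010.
R = -558 − 1856 = -2414; wraps to 1682 = 011010010010
R = NOT 011010010010 = 100101101101 = -1683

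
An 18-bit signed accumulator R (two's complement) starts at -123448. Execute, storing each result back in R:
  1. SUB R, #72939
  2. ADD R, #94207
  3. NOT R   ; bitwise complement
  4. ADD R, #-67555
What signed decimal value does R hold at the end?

Start: R = -123448 = 100001110111001000.
R = -123448 − 72939 = -196387; wraps to 65757 = 010000000011011101
R = 65757 + 94207 = 159964; wraps to -102180 = 100111000011011100
R = NOT 100111000011011100 = 011000111100100011 = 102179
R = 102179 + (-67555) = 34624 = 001000011101000000

34624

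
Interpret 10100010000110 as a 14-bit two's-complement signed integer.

MSB is 1, so the value is negative.
Invert: 01011101111001. Add 1: 01011101111010 = 6010. So the value is −6010.

-6010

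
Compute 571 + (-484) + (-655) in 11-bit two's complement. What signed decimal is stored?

571 + (-484) = 87 (00001010111)
87 + (-655) = -568 (10111001000)

-568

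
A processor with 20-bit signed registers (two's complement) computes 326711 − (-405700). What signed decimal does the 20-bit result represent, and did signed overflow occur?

-316165; overflow

326711 → 01001111110000110111
-405700 → 10011100111100111100
Subtract via negate-and-add: invert 10011100111100111100 + 1 = 01100011000011000100 (i.e. 405700).
  01001111110000110111
+ 01100011000011000100
= 10110010110011111011
Result 10110010110011111011: MSB = 1 → 732411 − 1048576 = -316165.
Both addends (after negating the subtrahend) are non-negative but the stored result is negative: signed overflow. The true value 326711 − (-405700) = 732411 lies outside [-524288, 524287].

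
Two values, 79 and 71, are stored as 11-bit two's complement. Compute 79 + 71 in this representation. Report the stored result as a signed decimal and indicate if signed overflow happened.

79 → 00001001111
71 → 00001000111
  00001001111
+ 00001000111
= 00010010110
Result 00010010110: MSB = 0 → value 150.
Both addends are non-negative and so is the stored result: no signed overflow.

150; no overflow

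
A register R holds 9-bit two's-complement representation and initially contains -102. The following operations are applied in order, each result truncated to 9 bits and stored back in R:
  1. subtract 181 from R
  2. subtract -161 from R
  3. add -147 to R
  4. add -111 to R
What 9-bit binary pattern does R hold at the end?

010000100

Start: R = -102 = 110011010.
R = -102 − 181 = -283; wraps to 229 = 011100101
R = 229 − (-161) = 390; wraps to -122 = 110000110
R = -122 + (-147) = -269; wraps to 243 = 011110011
R = 243 + (-111) = 132 = 010000100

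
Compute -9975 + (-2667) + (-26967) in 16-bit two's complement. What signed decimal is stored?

-9975 + (-2667) = -12642 (1100111010011110)
-12642 + (-26967) = -39609 → wraps to 25927 (0110010101000111)

25927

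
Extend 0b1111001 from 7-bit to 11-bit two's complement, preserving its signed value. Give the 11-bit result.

MSB of 1111001 is 1; replicate it into the new high bits.
1111|1111001 → 11111111001 (still -7).

11111111001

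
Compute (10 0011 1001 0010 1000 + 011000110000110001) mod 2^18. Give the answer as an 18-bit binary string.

111100010101011001

  100011100100101000
+ 011000110000110001
= 111100010101011001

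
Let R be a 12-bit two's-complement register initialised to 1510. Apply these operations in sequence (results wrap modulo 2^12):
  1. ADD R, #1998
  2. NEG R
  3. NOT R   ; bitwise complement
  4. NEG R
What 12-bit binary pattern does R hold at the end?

001001001101

Start: R = 1510 = 010111100110.
R = 1510 + 1998 = 3508; wraps to -588 = 110110110100
R = −(-588) = 588 = 001001001100
R = NOT 001001001100 = 110110110011 = -589
R = −(-589) = 589 = 001001001101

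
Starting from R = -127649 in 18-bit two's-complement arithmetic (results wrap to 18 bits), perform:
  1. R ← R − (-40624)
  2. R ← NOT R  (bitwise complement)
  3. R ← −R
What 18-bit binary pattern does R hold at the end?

Start: R = -127649 = 100000110101011111.
R = -127649 − (-40624) = -87025 = 101010110000001111
R = NOT 101010110000001111 = 010101001111110000 = 87024
R = −(87024) = -87024 = 101010110000010000

101010110000010000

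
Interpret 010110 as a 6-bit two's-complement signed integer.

22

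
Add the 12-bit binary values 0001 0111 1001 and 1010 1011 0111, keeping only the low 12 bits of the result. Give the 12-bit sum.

  000101111001
+ 101010110111
= 110000110000

110000110000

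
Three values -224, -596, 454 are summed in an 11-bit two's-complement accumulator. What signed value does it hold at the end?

-366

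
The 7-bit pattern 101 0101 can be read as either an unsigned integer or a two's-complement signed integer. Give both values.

unsigned = 85, signed = -43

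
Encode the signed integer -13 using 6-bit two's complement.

110011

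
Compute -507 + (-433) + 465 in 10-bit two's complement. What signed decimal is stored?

-475

-507 + (-433) = -940 → wraps to 84 (0001010100)
84 + 465 = 549 → wraps to -475 (1000100101)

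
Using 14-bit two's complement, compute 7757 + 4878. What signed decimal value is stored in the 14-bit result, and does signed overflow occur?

-3749; overflow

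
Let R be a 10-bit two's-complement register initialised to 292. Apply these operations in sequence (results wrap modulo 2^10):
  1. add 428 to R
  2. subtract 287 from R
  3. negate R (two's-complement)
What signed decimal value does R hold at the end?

-433

Start: R = 292 = 0100100100.
R = 292 + 428 = 720; wraps to -304 = 1011010000
R = -304 − 287 = -591; wraps to 433 = 0110110001
R = −(433) = -433 = 1001001111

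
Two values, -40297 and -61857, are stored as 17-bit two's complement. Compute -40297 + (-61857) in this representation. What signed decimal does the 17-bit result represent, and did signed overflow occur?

28918; overflow

-40297 → 10110001010010111
-61857 → 10000111001011111
  10110001010010111
+ 10000111001011111
= 00111000011110110  (discard carry-out 1)
Result 00111000011110110: MSB = 0 → value 28918.
Both addends are negative but the stored result is non-negative: signed overflow. The true value -40297 + (-61857) = -102154 lies outside [-65536, 65535].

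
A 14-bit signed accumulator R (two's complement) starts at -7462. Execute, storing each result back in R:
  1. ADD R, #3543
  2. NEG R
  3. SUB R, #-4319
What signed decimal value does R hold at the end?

-8146

Start: R = -7462 = 10001011011010.
R = -7462 + 3543 = -3919 = 11000010110001
R = −(-3919) = 3919 = 00111101001111
R = 3919 − (-4319) = 8238; wraps to -8146 = 10000000101110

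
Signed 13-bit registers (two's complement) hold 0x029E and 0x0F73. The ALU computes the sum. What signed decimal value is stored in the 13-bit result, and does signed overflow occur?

-3567; overflow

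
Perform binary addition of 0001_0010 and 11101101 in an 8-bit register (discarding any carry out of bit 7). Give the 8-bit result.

  00010010
+ 11101101
= 11111111

11111111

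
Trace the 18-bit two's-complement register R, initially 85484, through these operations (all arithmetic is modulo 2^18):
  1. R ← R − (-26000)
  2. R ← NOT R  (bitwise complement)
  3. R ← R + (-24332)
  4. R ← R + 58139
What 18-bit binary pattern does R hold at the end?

101101000010010010

Start: R = 85484 = 010100110111101100.
R = 85484 − (-26000) = 111484 = 011011001101111100
R = NOT 011011001101111100 = 100100110010000011 = -111485
R = -111485 + (-24332) = -135817; wraps to 126327 = 011110110101110111
R = 126327 + 58139 = 184466; wraps to -77678 = 101101000010010010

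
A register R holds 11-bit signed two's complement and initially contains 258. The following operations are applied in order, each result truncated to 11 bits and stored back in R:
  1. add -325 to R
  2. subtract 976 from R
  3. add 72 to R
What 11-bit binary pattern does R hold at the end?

Start: R = 258 = 00100000010.
R = 258 + (-325) = -67 = 11110111101
R = -67 − 976 = -1043; wraps to 1005 = 01111101101
R = 1005 + 72 = 1077; wraps to -971 = 10000110101

10000110101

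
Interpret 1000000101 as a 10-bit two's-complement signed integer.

-507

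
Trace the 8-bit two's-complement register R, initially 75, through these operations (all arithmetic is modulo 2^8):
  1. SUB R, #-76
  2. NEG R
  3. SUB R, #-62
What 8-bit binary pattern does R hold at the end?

Start: R = 75 = 01001011.
R = 75 − (-76) = 151; wraps to -105 = 10010111
R = −(-105) = 105 = 01101001
R = 105 − (-62) = 167; wraps to -89 = 10100111

10100111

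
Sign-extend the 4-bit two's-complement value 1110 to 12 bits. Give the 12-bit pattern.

111111111110

MSB of 1110 is 1; replicate it into the new high bits.
11111111|1110 → 111111111110 (still -2).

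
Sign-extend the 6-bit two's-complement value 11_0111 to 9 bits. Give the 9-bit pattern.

MSB of 110111 is 1; replicate it into the new high bits.
111|110111 → 111110111 (still -9).

111110111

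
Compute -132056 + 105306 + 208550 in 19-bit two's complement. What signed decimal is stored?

-132056 + 105306 = -26750 (1111001011110000010)
-26750 + 208550 = 181800 (0101100011000101000)

181800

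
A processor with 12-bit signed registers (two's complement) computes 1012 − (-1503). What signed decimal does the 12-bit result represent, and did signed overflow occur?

-1581; overflow

1012 → 001111110100
-1503 → 101000100001
Subtract via negate-and-add: invert 101000100001 + 1 = 010111011111 (i.e. 1503).
  001111110100
+ 010111011111
= 100111010011
Result 100111010011: MSB = 1 → 2515 − 4096 = -1581.
Both addends (after negating the subtrahend) are non-negative but the stored result is negative: signed overflow. The true value 1012 − (-1503) = 2515 lies outside [-2048, 2047].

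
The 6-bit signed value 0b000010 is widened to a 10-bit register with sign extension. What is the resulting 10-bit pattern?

0000000010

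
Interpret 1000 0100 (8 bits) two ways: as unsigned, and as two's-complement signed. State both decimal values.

unsigned = 132, signed = -124

Unsigned: 10000100 = 132.
Signed: MSB=1 → 132 − 256 = -124.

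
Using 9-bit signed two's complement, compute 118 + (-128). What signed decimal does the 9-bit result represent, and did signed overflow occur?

118 → 001110110
-128 → 110000000
  001110110
+ 110000000
= 111110110
Result 111110110: MSB = 1 → 502 − 512 = -10.
Addends have opposite signs, so signed overflow cannot occur.

-10; no overflow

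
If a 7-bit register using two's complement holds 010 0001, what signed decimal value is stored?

33

MSB is 0, so the value is non-negative: 0100001 = 33.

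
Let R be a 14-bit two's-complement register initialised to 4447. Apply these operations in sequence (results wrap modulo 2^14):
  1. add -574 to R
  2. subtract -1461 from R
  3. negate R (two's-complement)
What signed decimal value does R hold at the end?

Start: R = 4447 = 01000101011111.
R = 4447 + (-574) = 3873 = 00111100100001
R = 3873 − (-1461) = 5334 = 01010011010110
R = −(5334) = -5334 = 10101100101010

-5334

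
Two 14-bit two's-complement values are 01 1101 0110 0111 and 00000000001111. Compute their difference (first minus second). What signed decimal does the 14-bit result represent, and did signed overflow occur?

01 1101 0110 0111 → 01110101100111 = 7527 (signed)
00000000001111 = 15 (signed)
Subtract via negate-and-add: invert 00000000001111 + 1 = 11111111110001 (i.e. -15).
  01110101100111
+ 11111111110001
= 01110101011000  (discard carry-out 1)
Result 01110101011000: MSB = 0 → value 7512.
Addends (after negating the subtrahend) have opposite signs, so signed overflow cannot occur.

7512; no overflow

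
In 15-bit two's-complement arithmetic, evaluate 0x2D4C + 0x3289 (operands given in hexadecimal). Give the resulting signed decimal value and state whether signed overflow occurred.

0x2D4C = 010110101001100 = 11596 (signed)
0x3289 = 011001010001001 = 12937 (signed)
  010110101001100
+ 011001010001001
= 101111111010101
Result 101111111010101: MSB = 1 → 24533 − 32768 = -8235.
Both addends are non-negative but the stored result is negative: signed overflow. The true value 11596 + 12937 = 24533 lies outside [-16384, 16383].

-8235; overflow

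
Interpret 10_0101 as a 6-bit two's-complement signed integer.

-27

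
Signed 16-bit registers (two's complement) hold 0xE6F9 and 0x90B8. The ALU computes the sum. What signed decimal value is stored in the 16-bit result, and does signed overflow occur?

30641; overflow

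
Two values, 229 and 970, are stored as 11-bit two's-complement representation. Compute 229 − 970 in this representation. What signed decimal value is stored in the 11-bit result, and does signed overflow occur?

-741; no overflow

229 → 00011100101
970 → 01111001010
Subtract via negate-and-add: invert 01111001010 + 1 = 10000110110 (i.e. -970).
  00011100101
+ 10000110110
= 10100011011
Result 10100011011: MSB = 1 → 1307 − 2048 = -741.
Addends (after negating the subtrahend) have opposite signs, so signed overflow cannot occur.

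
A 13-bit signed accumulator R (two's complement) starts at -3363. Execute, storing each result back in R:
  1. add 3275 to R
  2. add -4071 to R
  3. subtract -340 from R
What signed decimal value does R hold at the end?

-3819

Start: R = -3363 = 1001011011101.
R = -3363 + 3275 = -88 = 1111110101000
R = -88 + (-4071) = -4159; wraps to 4033 = 0111111000001
R = 4033 − (-340) = 4373; wraps to -3819 = 1000100010101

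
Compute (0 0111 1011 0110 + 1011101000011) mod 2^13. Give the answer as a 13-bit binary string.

1111011111001

  0011110110110
+ 1011101000011
= 1111011111001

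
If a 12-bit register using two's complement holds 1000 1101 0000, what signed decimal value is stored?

-1840

MSB is 1, so the value is negative.
Invert: 011100101111. Add 1: 011100110000 = 1840. So the value is −1840.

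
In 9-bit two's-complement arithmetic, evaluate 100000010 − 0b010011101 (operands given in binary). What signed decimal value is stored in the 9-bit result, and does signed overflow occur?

101; overflow

100000010 = -254 (signed)
0b010011101 → 010011101 = 157 (signed)
Subtract via negate-and-add: invert 010011101 + 1 = 101100011 (i.e. -157).
  100000010
+ 101100011
= 001100101  (discard carry-out 1)
Result 001100101: MSB = 0 → value 101.
Both addends (after negating the subtrahend) are negative but the stored result is non-negative: signed overflow. The true value -254 − 157 = -411 lies outside [-256, 255].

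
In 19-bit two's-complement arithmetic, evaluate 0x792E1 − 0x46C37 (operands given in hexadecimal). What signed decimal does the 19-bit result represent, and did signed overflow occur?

206506; no overflow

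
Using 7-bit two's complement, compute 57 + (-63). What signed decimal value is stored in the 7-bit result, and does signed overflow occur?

57 → 0111001
-63 → 1000001
  0111001
+ 1000001
= 1111010
Result 1111010: MSB = 1 → 122 − 128 = -6.
Addends have opposite signs, so signed overflow cannot occur.

-6; no overflow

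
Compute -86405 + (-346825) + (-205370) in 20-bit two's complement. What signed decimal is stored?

409976

-86405 + (-346825) = -433230 (10010110001110110010)
-433230 + (-205370) = -638600 → wraps to 409976 (01100100000101111000)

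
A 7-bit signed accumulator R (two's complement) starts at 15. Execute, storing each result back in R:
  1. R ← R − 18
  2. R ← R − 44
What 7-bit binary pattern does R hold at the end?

1010001

Start: R = 15 = 0001111.
R = 15 − 18 = -3 = 1111101
R = -3 − 44 = -47 = 1010001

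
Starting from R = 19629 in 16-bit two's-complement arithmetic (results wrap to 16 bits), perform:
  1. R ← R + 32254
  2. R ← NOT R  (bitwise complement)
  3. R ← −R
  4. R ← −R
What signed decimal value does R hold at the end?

Start: R = 19629 = 0100110010101101.
R = 19629 + 32254 = 51883; wraps to -13653 = 1100101010101011
R = NOT 1100101010101011 = 0011010101010100 = 13652
R = −(13652) = -13652 = 1100101010101100
R = −(-13652) = 13652 = 0011010101010100

13652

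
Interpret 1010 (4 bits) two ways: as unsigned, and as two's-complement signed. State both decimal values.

Unsigned: 1010 = 10.
Signed: MSB=1 → 10 − 16 = -6.

unsigned = 10, signed = -6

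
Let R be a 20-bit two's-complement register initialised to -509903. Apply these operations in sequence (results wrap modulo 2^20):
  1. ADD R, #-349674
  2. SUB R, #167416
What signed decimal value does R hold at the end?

21583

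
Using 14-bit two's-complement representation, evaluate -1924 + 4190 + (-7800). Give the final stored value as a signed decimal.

-5534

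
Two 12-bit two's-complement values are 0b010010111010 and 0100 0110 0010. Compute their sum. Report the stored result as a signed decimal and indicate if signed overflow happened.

-1764; overflow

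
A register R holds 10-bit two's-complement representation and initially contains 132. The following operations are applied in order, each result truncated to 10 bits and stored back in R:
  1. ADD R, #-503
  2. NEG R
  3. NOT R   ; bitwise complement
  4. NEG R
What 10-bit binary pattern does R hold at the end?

0101110100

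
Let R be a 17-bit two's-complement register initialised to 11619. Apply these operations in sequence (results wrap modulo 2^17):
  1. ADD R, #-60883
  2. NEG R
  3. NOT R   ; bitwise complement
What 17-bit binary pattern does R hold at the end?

10011111110001111

Start: R = 11619 = 00010110101100011.
R = 11619 + (-60883) = -49264 = 10011111110010000
R = −(-49264) = 49264 = 01100000001110000
R = NOT 01100000001110000 = 10011111110001111 = -49265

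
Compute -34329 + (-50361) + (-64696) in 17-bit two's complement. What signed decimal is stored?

-34329 + (-50361) = -84690 → wraps to 46382 (01011010100101110)
46382 + (-64696) = -18314 (11011100001110110)

-18314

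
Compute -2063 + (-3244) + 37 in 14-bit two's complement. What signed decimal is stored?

-5270

-2063 + (-3244) = -5307 (10101101000101)
-5307 + 37 = -5270 (10101101101010)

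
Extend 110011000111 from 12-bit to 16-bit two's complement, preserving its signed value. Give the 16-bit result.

1111110011000111

MSB of 110011000111 is 1; replicate it into the new high bits.
1111|110011000111 → 1111110011000111 (still -825).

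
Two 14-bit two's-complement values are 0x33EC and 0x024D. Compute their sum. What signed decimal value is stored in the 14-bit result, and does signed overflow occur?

-2503; no overflow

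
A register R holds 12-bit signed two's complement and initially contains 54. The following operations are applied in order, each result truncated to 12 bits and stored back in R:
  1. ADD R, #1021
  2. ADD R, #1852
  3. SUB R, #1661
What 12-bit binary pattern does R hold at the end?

010011110010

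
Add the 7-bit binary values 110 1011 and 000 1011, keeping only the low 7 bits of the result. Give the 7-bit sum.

  1101011
+ 0001011
= 1110110

1110110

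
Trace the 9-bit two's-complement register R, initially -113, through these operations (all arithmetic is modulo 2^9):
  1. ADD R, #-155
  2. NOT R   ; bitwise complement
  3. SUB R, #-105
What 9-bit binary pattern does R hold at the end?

101110100

Start: R = -113 = 110001111.
R = -113 + (-155) = -268; wraps to 244 = 011110100
R = NOT 011110100 = 100001011 = -245
R = -245 − (-105) = -140 = 101110100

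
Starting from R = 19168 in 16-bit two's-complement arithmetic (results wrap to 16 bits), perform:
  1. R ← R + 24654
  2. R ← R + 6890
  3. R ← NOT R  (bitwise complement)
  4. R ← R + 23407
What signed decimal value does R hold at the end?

-27306

Start: R = 19168 = 0100101011100000.
R = 19168 + 24654 = 43822; wraps to -21714 = 1010101100101110
R = -21714 + 6890 = -14824 = 1100011000011000
R = NOT 1100011000011000 = 0011100111100111 = 14823
R = 14823 + 23407 = 38230; wraps to -27306 = 1001010101010110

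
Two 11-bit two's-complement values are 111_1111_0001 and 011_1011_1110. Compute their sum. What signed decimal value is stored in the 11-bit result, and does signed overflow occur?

111_1111_0001 → 11111110001 = -15 (signed)
011_1011_1110 → 01110111110 = 958 (signed)
  11111110001
+ 01110111110
= 01110101111  (discard carry-out 1)
Result 01110101111: MSB = 0 → value 943.
Addends have opposite signs, so signed overflow cannot occur.

943; no overflow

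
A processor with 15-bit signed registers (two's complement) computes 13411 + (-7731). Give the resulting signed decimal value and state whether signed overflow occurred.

5680; no overflow

13411 → 011010001100011
-7731 → 110000111001101
  011010001100011
+ 110000111001101
= 001011000110000  (discard carry-out 1)
Result 001011000110000: MSB = 0 → value 5680.
Addends have opposite signs, so signed overflow cannot occur.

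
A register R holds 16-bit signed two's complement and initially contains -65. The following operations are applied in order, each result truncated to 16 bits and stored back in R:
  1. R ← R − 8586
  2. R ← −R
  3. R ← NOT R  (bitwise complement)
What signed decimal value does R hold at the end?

-8652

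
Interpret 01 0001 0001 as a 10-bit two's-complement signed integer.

273

MSB is 0, so the value is non-negative: 0100010001 = 273.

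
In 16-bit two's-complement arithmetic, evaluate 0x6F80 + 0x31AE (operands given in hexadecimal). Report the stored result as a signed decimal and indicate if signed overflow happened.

0x6F80 = 0110111110000000 = 28544 (signed)
0x31AE = 0011000110101110 = 12718 (signed)
  0110111110000000
+ 0011000110101110
= 1010000100101110
Result 1010000100101110: MSB = 1 → 41262 − 65536 = -24274.
Both addends are non-negative but the stored result is negative: signed overflow. The true value 28544 + 12718 = 41262 lies outside [-32768, 32767].

-24274; overflow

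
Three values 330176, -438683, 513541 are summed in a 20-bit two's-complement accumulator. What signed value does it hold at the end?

330176 + (-438683) = -108507 (11100101100000100101)
-108507 + 513541 = 405034 (01100010111000101010)

405034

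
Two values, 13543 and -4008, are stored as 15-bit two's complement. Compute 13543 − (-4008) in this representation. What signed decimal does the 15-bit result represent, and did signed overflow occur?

-15217; overflow

13543 → 011010011100111
-4008 → 111000001011000
Subtract via negate-and-add: invert 111000001011000 + 1 = 000111110101000 (i.e. 4008).
  011010011100111
+ 000111110101000
= 100010010001111
Result 100010010001111: MSB = 1 → 17551 − 32768 = -15217.
Both addends (after negating the subtrahend) are non-negative but the stored result is negative: signed overflow. The true value 13543 − (-4008) = 17551 lies outside [-16384, 16383].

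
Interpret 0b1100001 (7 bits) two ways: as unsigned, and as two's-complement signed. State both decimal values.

Unsigned: 1100001 = 97.
Signed: MSB=1 → 97 − 128 = -31.

unsigned = 97, signed = -31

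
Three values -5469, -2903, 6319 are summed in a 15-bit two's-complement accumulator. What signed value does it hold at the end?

-2053

-5469 + (-2903) = -8372 (101111101001100)
-8372 + 6319 = -2053 (111011111111011)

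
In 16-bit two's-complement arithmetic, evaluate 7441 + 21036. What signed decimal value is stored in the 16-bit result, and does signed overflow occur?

28477; no overflow

7441 → 0001110100010001
21036 → 0101001000101100
  0001110100010001
+ 0101001000101100
= 0110111100111101
Result 0110111100111101: MSB = 0 → value 28477.
Both addends are non-negative and so is the stored result: no signed overflow.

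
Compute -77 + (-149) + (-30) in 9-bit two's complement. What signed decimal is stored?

-77 + (-149) = -226 (100011110)
-226 + (-30) = -256 (100000000)

-256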